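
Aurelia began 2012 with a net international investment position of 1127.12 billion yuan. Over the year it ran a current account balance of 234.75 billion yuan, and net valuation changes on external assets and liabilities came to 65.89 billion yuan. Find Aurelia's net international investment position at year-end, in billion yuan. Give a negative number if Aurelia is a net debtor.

Change in NIIP = current account + net valuation change = 234.75 + 65.89 = 300.64
End-of-year NIIP = 1127.12 + 300.64 = 1427.76

1427.76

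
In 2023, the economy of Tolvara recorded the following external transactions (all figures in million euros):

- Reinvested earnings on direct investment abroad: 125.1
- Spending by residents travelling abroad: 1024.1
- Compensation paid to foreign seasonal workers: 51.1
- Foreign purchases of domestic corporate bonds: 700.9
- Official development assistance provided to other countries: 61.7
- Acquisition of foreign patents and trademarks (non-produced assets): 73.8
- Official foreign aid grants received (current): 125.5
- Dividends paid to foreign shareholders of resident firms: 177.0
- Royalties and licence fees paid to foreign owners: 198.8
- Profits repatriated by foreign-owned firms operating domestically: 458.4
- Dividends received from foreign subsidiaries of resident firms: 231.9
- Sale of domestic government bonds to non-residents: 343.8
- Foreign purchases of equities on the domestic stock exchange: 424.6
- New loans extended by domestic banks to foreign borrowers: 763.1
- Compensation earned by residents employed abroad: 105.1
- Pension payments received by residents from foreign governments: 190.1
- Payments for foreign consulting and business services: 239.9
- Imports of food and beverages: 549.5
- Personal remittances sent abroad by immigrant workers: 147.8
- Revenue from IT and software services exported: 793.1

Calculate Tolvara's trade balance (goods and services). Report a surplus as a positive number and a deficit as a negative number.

Goods: -549.5
Services: -198.8 + 793.1 - 1024.1 - 239.9 = -669.7
Trade balance = -549.5 + (-669.7) = -1219.2
(Excluded from the trade balance — primary income: reinvested earnings on direct investment abroad 125.1, compensation paid to foreign seasonal workers 51.1, dividends paid to foreign shareholders of resident firms 177.0, profits repatriated by foreign-owned firms operating domestically 458.4, dividends received from foreign subsidiaries of resident firms 231.9, compensation earned by residents employed abroad 105.1; financial account: foreign purchases of domestic corporate bonds 700.9, sale of domestic government bonds to non-residents 343.8, foreign purchases of equities on the domestic stock exchange 424.6, new loans extended by domestic banks to foreign borrowers 763.1; secondary income: official development assistance provided to other countries 61.7, official foreign aid grants received (current) 125.5, pension payments received by residents from foreign governments 190.1, personal remittances sent abroad by immigrant workers 147.8; capital account: acquisition of foreign patents and trademarks (non-produced assets) 73.8.)

-1219.2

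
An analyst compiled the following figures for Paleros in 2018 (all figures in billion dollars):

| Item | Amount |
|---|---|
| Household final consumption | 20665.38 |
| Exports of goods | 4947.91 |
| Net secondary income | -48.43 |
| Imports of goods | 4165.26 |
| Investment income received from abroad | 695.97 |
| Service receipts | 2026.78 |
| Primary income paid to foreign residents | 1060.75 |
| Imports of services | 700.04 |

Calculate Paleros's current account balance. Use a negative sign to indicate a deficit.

1696.18

Goods balance = 4947.91 - 4165.26 = 782.65
Services balance = 2026.78 - 700.04 = 1326.74
Trade balance (goods + services) = 782.65 + 1326.74 = 2109.39
Net primary income = 695.97 - 1060.75 = -364.78
Net secondary income = -48.43
Current account = 2109.39 + (-364.78) + (-48.43) = 1696.18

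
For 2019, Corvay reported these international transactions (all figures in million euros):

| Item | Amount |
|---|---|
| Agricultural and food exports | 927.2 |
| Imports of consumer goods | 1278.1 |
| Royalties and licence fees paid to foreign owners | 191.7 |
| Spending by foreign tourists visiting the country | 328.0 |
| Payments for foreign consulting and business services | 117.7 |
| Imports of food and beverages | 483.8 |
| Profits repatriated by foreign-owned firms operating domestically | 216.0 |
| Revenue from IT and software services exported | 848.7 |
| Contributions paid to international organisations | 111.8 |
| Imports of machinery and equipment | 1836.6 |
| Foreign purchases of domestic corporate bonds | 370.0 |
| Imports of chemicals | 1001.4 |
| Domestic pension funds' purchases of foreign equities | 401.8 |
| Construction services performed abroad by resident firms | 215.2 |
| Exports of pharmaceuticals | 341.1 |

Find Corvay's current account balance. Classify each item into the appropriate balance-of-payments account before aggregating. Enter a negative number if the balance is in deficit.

Goods: -1001.4 + 341.1 - 1278.1 + 927.2 - 483.8 - 1836.6 = -3331.6
Services: -117.7 + 215.2 - 191.7 + 328.0 + 848.7 = 1082.5
Primary income: -216.0
Secondary income: -111.8
Current account = (-3331.6) + 1082.5 + (-216.0) + (-111.8) = -2576.9
(Excluded from the current account — financial account: foreign purchases of domestic corporate bonds 370.0, domestic pension funds' purchases of foreign equities 401.8.)

-2576.9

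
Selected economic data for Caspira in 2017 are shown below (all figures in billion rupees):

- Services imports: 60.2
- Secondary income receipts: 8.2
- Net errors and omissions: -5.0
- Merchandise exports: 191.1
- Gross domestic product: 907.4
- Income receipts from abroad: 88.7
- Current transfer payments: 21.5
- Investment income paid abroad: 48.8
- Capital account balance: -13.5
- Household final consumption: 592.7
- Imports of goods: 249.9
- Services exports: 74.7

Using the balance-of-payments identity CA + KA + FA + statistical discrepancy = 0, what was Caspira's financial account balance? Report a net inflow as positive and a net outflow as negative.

Goods balance = 191.1 - 249.9 = -58.8
Services balance = 74.7 - 60.2 = 14.5
Trade balance (goods + services) = -58.8 + 14.5 = -44.3
Net primary income = 88.7 - 48.8 = 39.9
Net secondary income = 8.2 - 21.5 = -13.3
Current account = -44.3 + 39.9 + (-13.3) = -17.7
Financial account = -(-17.7 + (-13.5) + (-5.0)) = 36.2

36.2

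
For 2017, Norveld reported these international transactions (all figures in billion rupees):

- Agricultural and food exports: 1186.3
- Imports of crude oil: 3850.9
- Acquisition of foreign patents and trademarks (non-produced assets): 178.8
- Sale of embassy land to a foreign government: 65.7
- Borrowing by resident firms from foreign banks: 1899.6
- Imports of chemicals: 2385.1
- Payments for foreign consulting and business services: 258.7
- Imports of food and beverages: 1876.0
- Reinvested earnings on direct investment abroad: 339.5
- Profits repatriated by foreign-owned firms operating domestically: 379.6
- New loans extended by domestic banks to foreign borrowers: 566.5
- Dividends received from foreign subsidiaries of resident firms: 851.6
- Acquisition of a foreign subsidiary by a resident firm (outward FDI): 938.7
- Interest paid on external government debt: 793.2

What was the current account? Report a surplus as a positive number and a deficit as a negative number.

-7166.1

Goods: -1876.0 - 3850.9 + 1186.3 - 2385.1 = -6925.7
Services: -258.7
Primary income: -793.2 + 339.5 + 851.6 - 379.6 = 18.3
Current account = (-6925.7) + (-258.7) + 18.3 = -7166.1
(Excluded from the current account — capital account: acquisition of foreign patents and trademarks (non-produced assets) 178.8, sale of embassy land to a foreign government 65.7; financial account: borrowing by resident firms from foreign banks 1899.6, new loans extended by domestic banks to foreign borrowers 566.5, acquisition of a foreign subsidiary by a resident firm (outward FDI) 938.7.)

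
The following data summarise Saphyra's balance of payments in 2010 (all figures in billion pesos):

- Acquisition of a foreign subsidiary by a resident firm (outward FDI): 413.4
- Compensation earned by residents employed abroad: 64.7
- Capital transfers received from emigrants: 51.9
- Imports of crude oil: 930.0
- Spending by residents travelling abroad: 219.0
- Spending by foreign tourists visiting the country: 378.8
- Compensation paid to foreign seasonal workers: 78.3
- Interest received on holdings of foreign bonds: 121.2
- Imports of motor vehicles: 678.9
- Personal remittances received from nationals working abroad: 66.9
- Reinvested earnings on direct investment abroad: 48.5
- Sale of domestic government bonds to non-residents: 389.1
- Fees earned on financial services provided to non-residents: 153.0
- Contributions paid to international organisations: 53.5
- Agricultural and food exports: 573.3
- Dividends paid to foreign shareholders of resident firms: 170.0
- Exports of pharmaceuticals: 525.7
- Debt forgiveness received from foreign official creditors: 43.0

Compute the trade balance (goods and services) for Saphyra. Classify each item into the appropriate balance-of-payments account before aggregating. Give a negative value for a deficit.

Goods: 573.3 - 678.9 + 525.7 - 930.0 = -509.9
Services: -219.0 + 153.0 + 378.8 = 312.8
Trade balance = -509.9 + 312.8 = -197.1
(Excluded from the trade balance — financial account: acquisition of a foreign subsidiary by a resident firm (outward FDI) 413.4, sale of domestic government bonds to non-residents 389.1; primary income: compensation earned by residents employed abroad 64.7, compensation paid to foreign seasonal workers 78.3, interest received on holdings of foreign bonds 121.2, reinvested earnings on direct investment abroad 48.5, dividends paid to foreign shareholders of resident firms 170.0; capital account: capital transfers received from emigrants 51.9, debt forgiveness received from foreign official creditors 43.0; secondary income: personal remittances received from nationals working abroad 66.9, contributions paid to international organisations 53.5.)

-197.1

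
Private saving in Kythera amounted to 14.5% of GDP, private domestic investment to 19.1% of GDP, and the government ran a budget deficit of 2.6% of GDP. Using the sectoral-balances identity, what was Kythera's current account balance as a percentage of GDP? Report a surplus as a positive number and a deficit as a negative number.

By the sectoral-balances identity, CA = (S_private - I) + (T - G).
Private balance = 14.5 - 19.1 = -4.6
Government balance (T - G) = -2.6
CA = -4.6 + (-2.6) = -7.2

-7.2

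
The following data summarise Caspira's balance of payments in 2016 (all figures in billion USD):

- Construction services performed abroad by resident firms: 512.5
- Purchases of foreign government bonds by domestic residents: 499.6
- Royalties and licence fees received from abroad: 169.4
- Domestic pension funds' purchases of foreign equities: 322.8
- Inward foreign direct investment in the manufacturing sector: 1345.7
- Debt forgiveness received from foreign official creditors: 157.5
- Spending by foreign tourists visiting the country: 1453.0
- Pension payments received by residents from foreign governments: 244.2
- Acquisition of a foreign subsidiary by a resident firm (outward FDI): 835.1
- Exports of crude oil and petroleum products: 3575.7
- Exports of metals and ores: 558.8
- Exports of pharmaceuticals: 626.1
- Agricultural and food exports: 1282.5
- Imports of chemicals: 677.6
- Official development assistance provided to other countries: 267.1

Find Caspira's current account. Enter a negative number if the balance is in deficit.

7477.5

Goods: 1282.5 + 558.8 + 626.1 + 3575.7 - 677.6 = 5365.5
Services: 1453.0 + 169.4 + 512.5 = 2134.9
Secondary income: 244.2 - 267.1 = -22.9
Current account = 5365.5 + 2134.9 + (-22.9) = 7477.5
(Excluded from the current account — financial account: purchases of foreign government bonds by domestic residents 499.6, domestic pension funds' purchases of foreign equities 322.8, inward foreign direct investment in the manufacturing sector 1345.7, acquisition of a foreign subsidiary by a resident firm (outward FDI) 835.1; capital account: debt forgiveness received from foreign official creditors 157.5.)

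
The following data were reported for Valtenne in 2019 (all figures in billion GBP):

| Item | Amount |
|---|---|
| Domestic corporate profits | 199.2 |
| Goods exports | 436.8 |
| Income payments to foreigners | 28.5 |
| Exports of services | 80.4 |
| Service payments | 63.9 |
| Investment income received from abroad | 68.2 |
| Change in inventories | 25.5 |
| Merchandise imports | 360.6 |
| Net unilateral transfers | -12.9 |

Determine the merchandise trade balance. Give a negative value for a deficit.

76.2

Goods balance = 436.8 - 360.6 = 76.2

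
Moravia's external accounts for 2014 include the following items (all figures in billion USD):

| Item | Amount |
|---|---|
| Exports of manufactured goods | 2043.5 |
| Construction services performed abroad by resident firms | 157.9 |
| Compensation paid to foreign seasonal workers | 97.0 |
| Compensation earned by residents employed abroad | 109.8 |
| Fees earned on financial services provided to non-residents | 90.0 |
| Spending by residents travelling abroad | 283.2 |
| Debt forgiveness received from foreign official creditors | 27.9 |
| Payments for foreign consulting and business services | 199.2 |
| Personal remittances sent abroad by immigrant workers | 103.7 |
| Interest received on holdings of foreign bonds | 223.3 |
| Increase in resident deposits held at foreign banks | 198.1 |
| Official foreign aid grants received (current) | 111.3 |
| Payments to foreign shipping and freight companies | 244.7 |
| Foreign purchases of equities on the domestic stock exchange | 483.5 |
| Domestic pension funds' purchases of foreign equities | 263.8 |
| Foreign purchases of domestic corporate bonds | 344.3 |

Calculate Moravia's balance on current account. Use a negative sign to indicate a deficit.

Goods: 2043.5
Services: 157.9 - 199.2 - 283.2 + 90.0 - 244.7 = -479.2
Primary income: 223.3 + 109.8 - 97.0 = 236.1
Secondary income: 111.3 - 103.7 = 7.6
Current account = 2043.5 + (-479.2) + 236.1 + 7.6 = 1808.0
(Excluded from the current account — capital account: debt forgiveness received from foreign official creditors 27.9; financial account: increase in resident deposits held at foreign banks 198.1, foreign purchases of equities on the domestic stock exchange 483.5, domestic pension funds' purchases of foreign equities 263.8, foreign purchases of domestic corporate bonds 344.3.)

1808.0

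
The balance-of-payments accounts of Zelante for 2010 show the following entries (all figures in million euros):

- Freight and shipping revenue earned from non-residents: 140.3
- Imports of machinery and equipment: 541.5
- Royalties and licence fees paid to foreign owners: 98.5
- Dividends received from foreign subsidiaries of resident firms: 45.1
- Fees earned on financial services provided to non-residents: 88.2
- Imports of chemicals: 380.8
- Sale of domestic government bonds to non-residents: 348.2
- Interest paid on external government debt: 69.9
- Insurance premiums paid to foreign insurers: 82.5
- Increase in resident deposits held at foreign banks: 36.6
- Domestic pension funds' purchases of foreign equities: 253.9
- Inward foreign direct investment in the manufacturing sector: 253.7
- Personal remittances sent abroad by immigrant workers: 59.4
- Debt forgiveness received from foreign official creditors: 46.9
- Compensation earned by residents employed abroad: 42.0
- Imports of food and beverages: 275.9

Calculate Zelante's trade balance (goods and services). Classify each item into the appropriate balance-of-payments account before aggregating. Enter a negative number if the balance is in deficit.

-1150.7

Goods: -541.5 - 380.8 - 275.9 = -1198.2
Services: -82.5 + 88.2 + 140.3 - 98.5 = 47.5
Trade balance = -1198.2 + 47.5 = -1150.7
(Excluded from the trade balance — primary income: dividends received from foreign subsidiaries of resident firms 45.1, interest paid on external government debt 69.9, compensation earned by residents employed abroad 42.0; financial account: sale of domestic government bonds to non-residents 348.2, increase in resident deposits held at foreign banks 36.6, domestic pension funds' purchases of foreign equities 253.9, inward foreign direct investment in the manufacturing sector 253.7; secondary income: personal remittances sent abroad by immigrant workers 59.4; capital account: debt forgiveness received from foreign official creditors 46.9.)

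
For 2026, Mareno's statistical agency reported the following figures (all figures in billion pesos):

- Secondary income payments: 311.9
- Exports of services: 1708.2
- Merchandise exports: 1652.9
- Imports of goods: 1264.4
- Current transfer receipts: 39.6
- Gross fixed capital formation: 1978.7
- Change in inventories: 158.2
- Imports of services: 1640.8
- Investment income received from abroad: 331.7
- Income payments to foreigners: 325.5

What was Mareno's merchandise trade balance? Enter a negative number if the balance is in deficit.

388.5

Goods balance = 1652.9 - 1264.4 = 388.5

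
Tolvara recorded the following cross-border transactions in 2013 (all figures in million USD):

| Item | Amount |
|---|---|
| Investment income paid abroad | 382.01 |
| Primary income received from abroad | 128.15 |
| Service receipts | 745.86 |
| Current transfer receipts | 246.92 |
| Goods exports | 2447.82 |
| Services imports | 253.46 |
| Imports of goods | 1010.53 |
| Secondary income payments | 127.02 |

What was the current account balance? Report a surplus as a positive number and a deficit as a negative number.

1795.73

Goods balance = 2447.82 - 1010.53 = 1437.29
Services balance = 745.86 - 253.46 = 492.40
Trade balance (goods + services) = 1437.29 + 492.40 = 1929.69
Net primary income = 128.15 - 382.01 = -253.86
Net secondary income = 246.92 - 127.02 = 119.90
Current account = 1929.69 + (-253.86) + 119.90 = 1795.73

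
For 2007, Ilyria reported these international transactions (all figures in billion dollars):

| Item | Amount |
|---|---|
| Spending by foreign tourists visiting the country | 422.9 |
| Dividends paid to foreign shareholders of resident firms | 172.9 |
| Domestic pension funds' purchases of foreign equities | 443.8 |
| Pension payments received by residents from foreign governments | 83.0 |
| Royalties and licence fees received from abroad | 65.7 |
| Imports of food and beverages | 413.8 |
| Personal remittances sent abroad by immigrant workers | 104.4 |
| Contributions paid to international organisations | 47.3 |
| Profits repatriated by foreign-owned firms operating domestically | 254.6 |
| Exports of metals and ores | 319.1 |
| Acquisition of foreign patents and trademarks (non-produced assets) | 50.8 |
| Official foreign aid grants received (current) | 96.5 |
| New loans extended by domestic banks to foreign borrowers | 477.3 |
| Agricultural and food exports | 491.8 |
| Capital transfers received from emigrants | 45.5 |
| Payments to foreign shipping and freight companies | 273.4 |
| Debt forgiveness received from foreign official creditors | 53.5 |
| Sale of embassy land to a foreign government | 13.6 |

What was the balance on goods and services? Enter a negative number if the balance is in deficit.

612.3

Goods: -413.8 + 491.8 + 319.1 = 397.1
Services: 65.7 - 273.4 + 422.9 = 215.2
Trade balance = 397.1 + 215.2 = 612.3
(Excluded from the trade balance — primary income: dividends paid to foreign shareholders of resident firms 172.9, profits repatriated by foreign-owned firms operating domestically 254.6; financial account: domestic pension funds' purchases of foreign equities 443.8, new loans extended by domestic banks to foreign borrowers 477.3; secondary income: pension payments received by residents from foreign governments 83.0, personal remittances sent abroad by immigrant workers 104.4, contributions paid to international organisations 47.3, official foreign aid grants received (current) 96.5; capital account: acquisition of foreign patents and trademarks (non-produced assets) 50.8, capital transfers received from emigrants 45.5, debt forgiveness received from foreign official creditors 53.5, sale of embassy land to a foreign government 13.6.)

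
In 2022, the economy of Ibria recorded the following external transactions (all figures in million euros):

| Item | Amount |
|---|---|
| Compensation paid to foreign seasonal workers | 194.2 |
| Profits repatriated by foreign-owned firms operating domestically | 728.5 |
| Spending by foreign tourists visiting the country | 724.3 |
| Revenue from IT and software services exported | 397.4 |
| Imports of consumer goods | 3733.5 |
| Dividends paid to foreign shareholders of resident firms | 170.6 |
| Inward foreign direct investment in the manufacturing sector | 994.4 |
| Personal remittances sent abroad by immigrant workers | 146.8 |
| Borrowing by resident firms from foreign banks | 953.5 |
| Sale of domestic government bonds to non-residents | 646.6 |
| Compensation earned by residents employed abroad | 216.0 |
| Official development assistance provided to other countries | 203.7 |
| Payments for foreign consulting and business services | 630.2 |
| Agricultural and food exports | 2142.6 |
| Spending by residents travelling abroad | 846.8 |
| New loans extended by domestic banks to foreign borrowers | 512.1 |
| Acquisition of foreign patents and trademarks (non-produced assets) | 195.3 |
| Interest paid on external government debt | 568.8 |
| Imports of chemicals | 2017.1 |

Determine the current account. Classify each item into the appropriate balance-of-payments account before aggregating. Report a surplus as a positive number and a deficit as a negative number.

-5759.9

Goods: -2017.1 - 3733.5 + 2142.6 = -3608.0
Services: 724.3 - 846.8 + 397.4 - 630.2 = -355.3
Primary income: 216.0 - 170.6 - 728.5 - 194.2 - 568.8 = -1446.1
Secondary income: -203.7 - 146.8 = -350.5
Current account = (-3608.0) + (-355.3) + (-1446.1) + (-350.5) = -5759.9
(Excluded from the current account — financial account: inward foreign direct investment in the manufacturing sector 994.4, borrowing by resident firms from foreign banks 953.5, sale of domestic government bonds to non-residents 646.6, new loans extended by domestic banks to foreign borrowers 512.1; capital account: acquisition of foreign patents and trademarks (non-produced assets) 195.3.)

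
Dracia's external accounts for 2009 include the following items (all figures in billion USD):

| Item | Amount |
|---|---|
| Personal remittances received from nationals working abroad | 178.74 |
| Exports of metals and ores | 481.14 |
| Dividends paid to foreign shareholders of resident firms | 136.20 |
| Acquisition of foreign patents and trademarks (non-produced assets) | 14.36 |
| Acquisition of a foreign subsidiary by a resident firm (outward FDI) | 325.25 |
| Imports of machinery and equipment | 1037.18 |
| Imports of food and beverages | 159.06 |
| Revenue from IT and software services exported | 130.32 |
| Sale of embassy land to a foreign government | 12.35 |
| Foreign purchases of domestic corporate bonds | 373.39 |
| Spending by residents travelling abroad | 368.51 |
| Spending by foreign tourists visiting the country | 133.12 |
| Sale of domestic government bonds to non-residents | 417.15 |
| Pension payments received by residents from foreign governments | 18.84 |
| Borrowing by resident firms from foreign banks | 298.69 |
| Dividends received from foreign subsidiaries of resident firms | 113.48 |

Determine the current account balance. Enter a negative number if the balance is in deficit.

-645.31

Goods: -1037.18 + 481.14 - 159.06 = -715.10
Services: 133.12 + 130.32 - 368.51 = -105.07
Primary income: 113.48 - 136.20 = -22.72
Secondary income: 18.84 + 178.74 = 197.58
Current account = (-715.10) + (-105.07) + (-22.72) + 197.58 = -645.31
(Excluded from the current account — capital account: acquisition of foreign patents and trademarks (non-produced assets) 14.36, sale of embassy land to a foreign government 12.35; financial account: acquisition of a foreign subsidiary by a resident firm (outward FDI) 325.25, foreign purchases of domestic corporate bonds 373.39, sale of domestic government bonds to non-residents 417.15, borrowing by resident firms from foreign banks 298.69.)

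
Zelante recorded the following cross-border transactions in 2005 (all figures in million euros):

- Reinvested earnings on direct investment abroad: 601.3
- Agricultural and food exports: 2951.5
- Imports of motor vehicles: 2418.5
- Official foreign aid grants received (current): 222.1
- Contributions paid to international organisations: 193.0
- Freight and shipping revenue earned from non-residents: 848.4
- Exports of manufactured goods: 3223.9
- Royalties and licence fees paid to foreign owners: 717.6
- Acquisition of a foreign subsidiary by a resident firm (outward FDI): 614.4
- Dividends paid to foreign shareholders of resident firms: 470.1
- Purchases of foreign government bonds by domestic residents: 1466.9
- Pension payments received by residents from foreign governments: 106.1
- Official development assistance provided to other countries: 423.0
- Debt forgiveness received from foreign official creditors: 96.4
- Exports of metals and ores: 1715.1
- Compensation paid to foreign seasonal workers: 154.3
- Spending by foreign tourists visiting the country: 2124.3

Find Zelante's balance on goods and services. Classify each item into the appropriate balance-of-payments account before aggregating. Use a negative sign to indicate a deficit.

7727.1

Goods: 2951.5 + 3223.9 + 1715.1 - 2418.5 = 5472.0
Services: -717.6 + 848.4 + 2124.3 = 2255.1
Trade balance = 5472.0 + 2255.1 = 7727.1
(Excluded from the trade balance — primary income: reinvested earnings on direct investment abroad 601.3, dividends paid to foreign shareholders of resident firms 470.1, compensation paid to foreign seasonal workers 154.3; secondary income: official foreign aid grants received (current) 222.1, contributions paid to international organisations 193.0, pension payments received by residents from foreign governments 106.1, official development assistance provided to other countries 423.0; financial account: acquisition of a foreign subsidiary by a resident firm (outward FDI) 614.4, purchases of foreign government bonds by domestic residents 1466.9; capital account: debt forgiveness received from foreign official creditors 96.4.)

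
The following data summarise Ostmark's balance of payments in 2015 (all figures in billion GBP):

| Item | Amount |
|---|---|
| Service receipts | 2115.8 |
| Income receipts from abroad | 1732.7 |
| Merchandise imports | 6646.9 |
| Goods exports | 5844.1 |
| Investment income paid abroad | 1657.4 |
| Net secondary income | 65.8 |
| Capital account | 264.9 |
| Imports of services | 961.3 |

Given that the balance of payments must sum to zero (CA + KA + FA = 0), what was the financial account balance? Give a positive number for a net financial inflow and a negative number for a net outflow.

Goods balance = 5844.1 - 6646.9 = -802.8
Services balance = 2115.8 - 961.3 = 1154.5
Trade balance (goods + services) = -802.8 + 1154.5 = 351.7
Net primary income = 1732.7 - 1657.4 = 75.3
Net secondary income = 65.8
Current account = 351.7 + 75.3 + 65.8 = 492.8
Financial account = -(492.8 + 264.9) = -757.7

-757.7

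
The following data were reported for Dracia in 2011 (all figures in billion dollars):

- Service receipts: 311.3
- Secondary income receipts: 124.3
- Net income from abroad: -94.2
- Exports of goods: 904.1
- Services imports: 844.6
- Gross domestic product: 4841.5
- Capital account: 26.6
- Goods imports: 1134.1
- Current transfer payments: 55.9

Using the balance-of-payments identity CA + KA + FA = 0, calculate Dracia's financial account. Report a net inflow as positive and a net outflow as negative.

Goods balance = 904.1 - 1134.1 = -230.0
Services balance = 311.3 - 844.6 = -533.3
Trade balance (goods + services) = -230.0 + (-533.3) = -763.3
Net primary income = -94.2
Net secondary income = 124.3 - 55.9 = 68.4
Current account = -763.3 + (-94.2) + 68.4 = -789.1
Financial account = -(-789.1 + 26.6) = 762.5

762.5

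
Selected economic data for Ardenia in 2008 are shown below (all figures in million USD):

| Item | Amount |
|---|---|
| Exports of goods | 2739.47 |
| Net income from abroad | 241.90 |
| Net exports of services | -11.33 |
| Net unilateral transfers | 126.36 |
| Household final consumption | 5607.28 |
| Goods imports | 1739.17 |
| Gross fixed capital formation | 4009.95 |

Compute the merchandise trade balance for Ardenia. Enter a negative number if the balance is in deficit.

1000.30

Goods balance = 2739.47 - 1739.17 = 1000.30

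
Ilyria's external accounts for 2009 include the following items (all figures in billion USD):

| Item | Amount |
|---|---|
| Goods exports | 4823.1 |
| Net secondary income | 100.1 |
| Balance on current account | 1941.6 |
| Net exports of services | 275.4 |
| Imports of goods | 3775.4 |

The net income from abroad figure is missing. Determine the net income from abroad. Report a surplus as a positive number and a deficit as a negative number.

518.4

Current account = goods balance + services balance + net primary income + net secondary income
Sum of the known components = 1423.2
Net income from abroad = CA - (known components) = 1941.6 - 1423.2 = 518.4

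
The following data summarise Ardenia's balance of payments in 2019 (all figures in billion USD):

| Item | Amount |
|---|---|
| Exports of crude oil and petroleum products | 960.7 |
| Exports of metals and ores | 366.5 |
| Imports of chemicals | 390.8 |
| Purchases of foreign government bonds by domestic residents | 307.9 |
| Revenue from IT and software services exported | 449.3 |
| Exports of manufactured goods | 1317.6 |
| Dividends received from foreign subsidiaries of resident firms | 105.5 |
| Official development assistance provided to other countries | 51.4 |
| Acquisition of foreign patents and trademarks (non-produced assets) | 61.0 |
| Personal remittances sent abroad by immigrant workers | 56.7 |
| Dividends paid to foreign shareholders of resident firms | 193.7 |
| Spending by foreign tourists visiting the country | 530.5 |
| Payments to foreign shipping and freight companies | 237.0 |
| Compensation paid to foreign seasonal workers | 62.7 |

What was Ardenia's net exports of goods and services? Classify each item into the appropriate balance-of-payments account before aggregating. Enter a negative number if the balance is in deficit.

2996.8

Goods: 960.7 + 1317.6 + 366.5 - 390.8 = 2254.0
Services: 449.3 - 237.0 + 530.5 = 742.8
Trade balance = 2254.0 + 742.8 = 2996.8
(Excluded from the trade balance — financial account: purchases of foreign government bonds by domestic residents 307.9; primary income: dividends received from foreign subsidiaries of resident firms 105.5, dividends paid to foreign shareholders of resident firms 193.7, compensation paid to foreign seasonal workers 62.7; secondary income: official development assistance provided to other countries 51.4, personal remittances sent abroad by immigrant workers 56.7; capital account: acquisition of foreign patents and trademarks (non-produced assets) 61.0.)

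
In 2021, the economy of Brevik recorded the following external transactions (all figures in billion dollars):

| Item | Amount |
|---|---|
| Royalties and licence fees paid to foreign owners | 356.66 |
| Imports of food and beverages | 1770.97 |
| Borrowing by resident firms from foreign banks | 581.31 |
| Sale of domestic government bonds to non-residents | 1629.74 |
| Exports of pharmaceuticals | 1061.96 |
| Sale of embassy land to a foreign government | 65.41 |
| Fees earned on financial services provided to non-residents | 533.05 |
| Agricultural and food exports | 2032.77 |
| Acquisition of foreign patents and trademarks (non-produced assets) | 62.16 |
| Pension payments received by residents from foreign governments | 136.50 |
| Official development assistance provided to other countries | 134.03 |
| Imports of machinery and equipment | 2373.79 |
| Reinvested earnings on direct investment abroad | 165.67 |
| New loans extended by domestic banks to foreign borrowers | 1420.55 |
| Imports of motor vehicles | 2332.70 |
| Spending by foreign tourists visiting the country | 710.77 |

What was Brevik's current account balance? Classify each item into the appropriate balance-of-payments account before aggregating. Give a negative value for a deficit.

Goods: -2373.79 + 1061.96 + 2032.77 - 2332.70 - 1770.97 = -3382.73
Services: 533.05 - 356.66 + 710.77 = 887.16
Primary income: 165.67
Secondary income: -134.03 + 136.50 = 2.47
Current account = (-3382.73) + 887.16 + 165.67 + 2.47 = -2327.43
(Excluded from the current account — financial account: borrowing by resident firms from foreign banks 581.31, sale of domestic government bonds to non-residents 1629.74, new loans extended by domestic banks to foreign borrowers 1420.55; capital account: sale of embassy land to a foreign government 65.41, acquisition of foreign patents and trademarks (non-produced assets) 62.16.)

-2327.43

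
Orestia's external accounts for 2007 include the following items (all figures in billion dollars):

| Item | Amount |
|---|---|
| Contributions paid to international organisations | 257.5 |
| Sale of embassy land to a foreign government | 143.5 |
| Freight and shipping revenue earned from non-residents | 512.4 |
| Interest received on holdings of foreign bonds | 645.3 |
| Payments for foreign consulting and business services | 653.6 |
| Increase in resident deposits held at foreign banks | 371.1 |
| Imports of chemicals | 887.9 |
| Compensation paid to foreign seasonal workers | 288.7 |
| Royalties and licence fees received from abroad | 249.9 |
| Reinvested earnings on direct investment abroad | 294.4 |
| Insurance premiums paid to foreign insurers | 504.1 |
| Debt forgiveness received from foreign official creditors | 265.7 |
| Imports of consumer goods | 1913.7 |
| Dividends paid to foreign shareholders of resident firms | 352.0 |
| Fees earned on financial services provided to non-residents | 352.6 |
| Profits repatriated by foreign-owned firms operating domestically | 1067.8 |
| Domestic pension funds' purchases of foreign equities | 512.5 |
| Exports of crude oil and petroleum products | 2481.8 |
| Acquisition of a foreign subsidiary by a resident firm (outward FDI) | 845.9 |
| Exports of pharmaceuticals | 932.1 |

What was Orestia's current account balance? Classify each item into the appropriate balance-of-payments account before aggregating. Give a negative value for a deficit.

Goods: 932.1 - 887.9 - 1913.7 + 2481.8 = 612.3
Services: 352.6 + 249.9 - 653.6 + 512.4 - 504.1 = -42.8
Primary income: -1067.8 - 352.0 - 288.7 + 294.4 + 645.3 = -768.8
Secondary income: -257.5
Current account = 612.3 + (-42.8) + (-768.8) + (-257.5) = -456.8
(Excluded from the current account — capital account: sale of embassy land to a foreign government 143.5, debt forgiveness received from foreign official creditors 265.7; financial account: increase in resident deposits held at foreign banks 371.1, domestic pension funds' purchases of foreign equities 512.5, acquisition of a foreign subsidiary by a resident firm (outward FDI) 845.9.)

-456.8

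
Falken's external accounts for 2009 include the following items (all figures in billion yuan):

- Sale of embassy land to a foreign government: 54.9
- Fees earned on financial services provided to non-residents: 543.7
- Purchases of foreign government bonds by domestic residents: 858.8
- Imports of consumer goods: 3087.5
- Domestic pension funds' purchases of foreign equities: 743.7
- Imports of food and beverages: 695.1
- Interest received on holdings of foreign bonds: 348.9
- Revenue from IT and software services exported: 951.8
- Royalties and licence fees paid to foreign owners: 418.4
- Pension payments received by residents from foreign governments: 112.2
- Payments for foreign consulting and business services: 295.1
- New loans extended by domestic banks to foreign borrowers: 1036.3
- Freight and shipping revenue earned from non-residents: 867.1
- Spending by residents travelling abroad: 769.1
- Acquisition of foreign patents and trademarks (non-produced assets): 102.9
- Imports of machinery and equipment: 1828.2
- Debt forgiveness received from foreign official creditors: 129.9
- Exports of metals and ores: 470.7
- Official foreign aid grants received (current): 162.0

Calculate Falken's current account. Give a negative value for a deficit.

-3637.0

Goods: 470.7 - 695.1 - 1828.2 - 3087.5 = -5140.1
Services: -295.1 - 418.4 + 951.8 + 543.7 - 769.1 + 867.1 = 880.0
Primary income: 348.9
Secondary income: 162.0 + 112.2 = 274.2
Current account = (-5140.1) + 880.0 + 348.9 + 274.2 = -3637.0
(Excluded from the current account — capital account: sale of embassy land to a foreign government 54.9, acquisition of foreign patents and trademarks (non-produced assets) 102.9, debt forgiveness received from foreign official creditors 129.9; financial account: purchases of foreign government bonds by domestic residents 858.8, domestic pension funds' purchases of foreign equities 743.7, new loans extended by domestic banks to foreign borrowers 1036.3.)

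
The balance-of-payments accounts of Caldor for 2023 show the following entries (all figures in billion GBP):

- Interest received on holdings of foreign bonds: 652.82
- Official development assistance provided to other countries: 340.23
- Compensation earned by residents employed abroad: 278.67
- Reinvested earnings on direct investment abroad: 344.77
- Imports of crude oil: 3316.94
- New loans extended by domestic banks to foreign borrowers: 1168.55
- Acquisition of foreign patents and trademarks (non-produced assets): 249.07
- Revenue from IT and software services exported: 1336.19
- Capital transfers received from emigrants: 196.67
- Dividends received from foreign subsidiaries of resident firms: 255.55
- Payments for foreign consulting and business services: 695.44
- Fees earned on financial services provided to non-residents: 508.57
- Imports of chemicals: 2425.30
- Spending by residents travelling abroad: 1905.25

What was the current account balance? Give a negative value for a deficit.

Goods: -3316.94 - 2425.30 = -5742.24
Services: -695.44 - 1905.25 + 508.57 + 1336.19 = -755.93
Primary income: 652.82 + 344.77 + 278.67 + 255.55 = 1531.81
Secondary income: -340.23
Current account = (-5742.24) + (-755.93) + 1531.81 + (-340.23) = -5306.59
(Excluded from the current account — financial account: new loans extended by domestic banks to foreign borrowers 1168.55; capital account: acquisition of foreign patents and trademarks (non-produced assets) 249.07, capital transfers received from emigrants 196.67.)

-5306.59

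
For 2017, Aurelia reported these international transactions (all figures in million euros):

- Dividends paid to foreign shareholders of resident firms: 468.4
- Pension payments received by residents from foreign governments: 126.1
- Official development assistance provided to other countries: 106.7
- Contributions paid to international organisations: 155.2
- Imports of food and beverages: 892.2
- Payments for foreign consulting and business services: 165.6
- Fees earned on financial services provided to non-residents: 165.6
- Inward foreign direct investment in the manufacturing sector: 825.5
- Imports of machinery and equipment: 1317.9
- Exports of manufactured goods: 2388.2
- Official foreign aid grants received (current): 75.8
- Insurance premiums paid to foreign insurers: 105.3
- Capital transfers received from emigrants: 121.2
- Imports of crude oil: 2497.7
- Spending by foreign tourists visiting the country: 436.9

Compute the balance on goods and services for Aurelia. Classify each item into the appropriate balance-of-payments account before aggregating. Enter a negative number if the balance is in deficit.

Goods: 2388.2 - 2497.7 - 1317.9 - 892.2 = -2319.6
Services: -165.6 + 165.6 + 436.9 - 105.3 = 331.6
Trade balance = -2319.6 + 331.6 = -1988.0
(Excluded from the trade balance — primary income: dividends paid to foreign shareholders of resident firms 468.4; secondary income: pension payments received by residents from foreign governments 126.1, official development assistance provided to other countries 106.7, contributions paid to international organisations 155.2, official foreign aid grants received (current) 75.8; financial account: inward foreign direct investment in the manufacturing sector 825.5; capital account: capital transfers received from emigrants 121.2.)

-1988.0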